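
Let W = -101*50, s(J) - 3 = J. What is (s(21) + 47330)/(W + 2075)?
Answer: -47354/2975 ≈ -15.917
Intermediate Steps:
s(J) = 3 + J
W = -5050
(s(21) + 47330)/(W + 2075) = ((3 + 21) + 47330)/(-5050 + 2075) = (24 + 47330)/(-2975) = 47354*(-1/2975) = -47354/2975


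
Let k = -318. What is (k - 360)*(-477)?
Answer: 323406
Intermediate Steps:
(k - 360)*(-477) = (-318 - 360)*(-477) = -678*(-477) = 323406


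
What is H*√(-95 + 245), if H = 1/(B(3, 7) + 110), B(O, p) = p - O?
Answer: 5*√6/114 ≈ 0.10743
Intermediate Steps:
H = 1/114 (H = 1/((7 - 1*3) + 110) = 1/((7 - 3) + 110) = 1/(4 + 110) = 1/114 ≈ 0.0087719)
H*√(-95 + 245) = √(-95 + 245)/114 = √150/114 = (5*√6)/114 = 5*√6/114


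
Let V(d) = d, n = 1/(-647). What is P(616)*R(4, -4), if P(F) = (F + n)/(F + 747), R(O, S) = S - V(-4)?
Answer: 0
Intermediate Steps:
n = -1/647 ≈ -0.0015456
R(O, S) = 4 + S (R(O, S) = S - 1*(-4) = S + 4 = 4 + S)
P(F) = (-1/647 + F)/(747 + F) (P(F) = (F - 1/647)/(F + 747) = (-1/647 + F)/(747 + F))
P(616)*R(4, -4) = ((-1/647 + 616)/(747 + 616))*(4 - 4) = ((398551/647)/1363)*0 = ((1/1363)*(398551/647))*0 = (398551/881861)*0 = 0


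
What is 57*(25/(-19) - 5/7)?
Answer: -810/7 ≈ -115.71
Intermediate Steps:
57*(25/(-19) - 5/7) = 57*(25*(-1/19) - 5*⅐) = 57*(-25/19 - 5/7) = 57*(-270/133) = -810/7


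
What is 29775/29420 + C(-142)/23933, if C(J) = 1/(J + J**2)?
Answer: 1426777884107/1409766759492 ≈ 1.0121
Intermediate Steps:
29775/29420 + C(-142)/23933 = 29775/29420 + (1/((-142)*(1 - 142)))/23933 = 29775*(1/29420) - 1/142/(-141)*(1/23933) = 5955/5884 - 1/142*(-1/141)*(1/23933) = 5955/5884 + (1/20022)*(1/23933) = 5955/5884 + 1/479186526 = 1426777884107/1409766759492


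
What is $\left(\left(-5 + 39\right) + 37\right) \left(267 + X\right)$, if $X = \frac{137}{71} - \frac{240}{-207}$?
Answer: $\frac{1323166}{69} \approx 19176.0$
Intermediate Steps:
$X = \frac{15133}{4899}$ ($X = 137 \cdot \frac{1}{71} - - \frac{80}{69} = \frac{137}{71} + \frac{80}{69} = \frac{15133}{4899} \approx 3.089$)
$\left(\left(-5 + 39\right) + 37\right) \left(267 + X\right) = \left(\left(-5 + 39\right) + 37\right) \left(267 + \frac{15133}{4899}\right) = \left(34 + 37\right) \frac{1323166}{4899} = 71 \cdot \frac{1323166}{4899} = \frac{1323166}{69}$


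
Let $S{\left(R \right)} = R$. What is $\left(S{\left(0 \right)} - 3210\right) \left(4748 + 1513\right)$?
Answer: $-20097810$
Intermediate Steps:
$\left(S{\left(0 \right)} - 3210\right) \left(4748 + 1513\right) = \left(0 - 3210\right) \left(4748 + 1513\right) = \left(-3210\right) 6261 = -20097810$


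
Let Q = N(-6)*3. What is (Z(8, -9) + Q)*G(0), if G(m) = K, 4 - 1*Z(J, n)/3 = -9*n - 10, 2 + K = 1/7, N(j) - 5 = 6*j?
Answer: 546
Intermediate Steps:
N(j) = 5 + 6*j
K = -13/7 (K = -2 + 1/7 = -2 + ⅐ = -13/7 ≈ -1.8571)
Z(J, n) = 42 + 27*n (Z(J, n) = 12 - 3*(-9*n - 10) = 12 - 3*(-10 - 9*n) = 12 + (30 + 27*n) = 42 + 27*n)
G(m) = -13/7
Q = -93 (Q = (5 + 6*(-6))*3 = (5 - 36)*3 = -31*3 = -93)
(Z(8, -9) + Q)*G(0) = ((42 + 27*(-9)) - 93)*(-13/7) = ((42 - 243) - 93)*(-13/7) = (-201 - 93)*(-13/7) = -294*(-13/7) = 546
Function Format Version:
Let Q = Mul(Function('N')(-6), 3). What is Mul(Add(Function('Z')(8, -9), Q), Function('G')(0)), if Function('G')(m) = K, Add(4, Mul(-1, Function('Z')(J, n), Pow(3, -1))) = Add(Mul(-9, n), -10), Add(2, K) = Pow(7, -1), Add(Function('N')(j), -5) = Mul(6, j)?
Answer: 546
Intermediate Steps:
Function('N')(j) = Add(5, Mul(6, j))
K = Rational(-13, 7) (K = Add(-2, Pow(7, -1)) = Add(-2, Rational(1, 7)) = Rational(-13, 7) ≈ -1.8571)
Function('Z')(J, n) = Add(42, Mul(27, n)) (Function('Z')(J, n) = Add(12, Mul(-3, Add(Mul(-9, n), -10))) = Add(12, Mul(-3, Add(-10, Mul(-9, n)))) = Add(12, Add(30, Mul(27, n))) = Add(42, Mul(27, n)))
Function('G')(m) = Rational(-13, 7)
Q = -93 (Q = Mul(Add(5, Mul(6, -6)), 3) = Mul(Add(5, -36), 3) = Mul(-31, 3) = -93)
Mul(Add(Function('Z')(8, -9), Q), Function('G')(0)) = Mul(Add(Add(42, Mul(27, -9)), -93), Rational(-13, 7)) = Mul(Add(Add(42, -243), -93), Rational(-13, 7)) = Mul(Add(-201, -93), Rational(-13, 7)) = Mul(-294, Rational(-13, 7)) = 546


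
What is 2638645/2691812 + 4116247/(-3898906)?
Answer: -396167123597/5247560978836 ≈ -0.075495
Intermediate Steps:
2638645/2691812 + 4116247/(-3898906) = 2638645*(1/2691812) + 4116247*(-1/3898906) = 2638645/2691812 - 4116247/3898906 = -396167123597/5247560978836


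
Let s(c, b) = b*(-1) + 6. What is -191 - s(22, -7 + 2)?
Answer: -202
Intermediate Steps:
s(c, b) = 6 - b (s(c, b) = -b + 6 = 6 - b)
-191 - s(22, -7 + 2) = -191 - (6 - (-7 + 2)) = -191 - (6 - 1*(-5)) = -191 - (6 + 5) = -191 - 1*11 = -191 - 11 = -202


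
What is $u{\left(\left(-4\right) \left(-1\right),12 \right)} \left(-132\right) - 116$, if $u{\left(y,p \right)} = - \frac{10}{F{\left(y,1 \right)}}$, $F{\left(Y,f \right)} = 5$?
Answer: $148$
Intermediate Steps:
$u{\left(y,p \right)} = -2$ ($u{\left(y,p \right)} = - \frac{10}{5} = \left(-10\right) \frac{1}{5} = -2$)
$u{\left(\left(-4\right) \left(-1\right),12 \right)} \left(-132\right) - 116 = \left(-2\right) \left(-132\right) - 116 = 264 - 116 = 148$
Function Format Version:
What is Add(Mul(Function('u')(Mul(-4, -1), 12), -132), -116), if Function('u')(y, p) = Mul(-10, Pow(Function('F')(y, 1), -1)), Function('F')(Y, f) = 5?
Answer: 148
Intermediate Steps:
Function('u')(y, p) = -2 (Function('u')(y, p) = Mul(-10, Pow(5, -1)) = Mul(-10, Rational(1, 5)) = -2)
Add(Mul(Function('u')(Mul(-4, -1), 12), -132), -116) = Add(Mul(-2, -132), -116) = Add(264, -116) = 148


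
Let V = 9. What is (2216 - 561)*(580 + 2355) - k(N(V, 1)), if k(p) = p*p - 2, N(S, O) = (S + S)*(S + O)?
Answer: 4825027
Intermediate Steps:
N(S, O) = 2*S*(O + S) (N(S, O) = (2*S)*(O + S) = 2*S*(O + S))
k(p) = -2 + p**2 (k(p) = p**2 - 2 = -2 + p**2)
(2216 - 561)*(580 + 2355) - k(N(V, 1)) = (2216 - 561)*(580 + 2355) - (-2 + (2*9*(1 + 9))**2) = 1655*2935 - (-2 + (2*9*10)**2) = 4857425 - (-2 + 180**2) = 4857425 - (-2 + 32400) = 4857425 - 1*32398 = 4857425 - 32398 = 4825027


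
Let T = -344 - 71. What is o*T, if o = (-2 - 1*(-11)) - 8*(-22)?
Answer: -76775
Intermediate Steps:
o = 185 (o = (-2 + 11) + 176 = 9 + 176 = 185)
T = -415
o*T = 185*(-415) = -76775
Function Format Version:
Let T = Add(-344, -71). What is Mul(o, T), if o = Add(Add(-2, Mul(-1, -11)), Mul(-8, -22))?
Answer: -76775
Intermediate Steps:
o = 185 (o = Add(Add(-2, 11), 176) = Add(9, 176) = 185)
T = -415
Mul(o, T) = Mul(185, -415) = -76775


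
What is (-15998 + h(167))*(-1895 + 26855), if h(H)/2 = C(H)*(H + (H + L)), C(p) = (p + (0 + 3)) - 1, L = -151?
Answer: 1144565760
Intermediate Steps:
C(p) = 2 + p (C(p) = (p + 3) - 1 = (3 + p) - 1 = 2 + p)
h(H) = 2*(-151 + 2*H)*(2 + H) (h(H) = 2*((2 + H)*(H + (H - 151))) = 2*((2 + H)*(H + (-151 + H))) = 2*((2 + H)*(-151 + 2*H)) = 2*((-151 + 2*H)*(2 + H)) = 2*(-151 + 2*H)*(2 + H))
(-15998 + h(167))*(-1895 + 26855) = (-15998 + 2*(-151 + 2*167)*(2 + 167))*(-1895 + 26855) = (-15998 + 2*(-151 + 334)*169)*24960 = (-15998 + 2*183*169)*24960 = (-15998 + 61854)*24960 = 45856*24960 = 1144565760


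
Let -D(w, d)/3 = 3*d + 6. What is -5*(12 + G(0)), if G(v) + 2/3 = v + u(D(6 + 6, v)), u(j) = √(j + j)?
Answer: -170/3 - 30*I ≈ -56.667 - 30.0*I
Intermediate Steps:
D(w, d) = -18 - 9*d (D(w, d) = -3*(3*d + 6) = -3*(6 + 3*d) = -18 - 9*d)
u(j) = √2*√j (u(j) = √(2*j) = √2*√j)
G(v) = -⅔ + v + √2*√(-18 - 9*v) (G(v) = -⅔ + (v + √2*√(-18 - 9*v)) = -⅔ + v + √2*√(-18 - 9*v))
-5*(12 + G(0)) = -5*(12 + (-⅔ + 0 + 3*√(-4 - 2*0))) = -5*(12 + (-⅔ + 0 + 3*√(-4 + 0))) = -5*(12 + (-⅔ + 0 + 3*√(-4))) = -5*(12 + (-⅔ + 0 + 3*(2*I))) = -5*(12 + (-⅔ + 0 + 6*I)) = -5*(12 + (-⅔ + 6*I)) = -5*(34/3 + 6*I) = -170/3 - 30*I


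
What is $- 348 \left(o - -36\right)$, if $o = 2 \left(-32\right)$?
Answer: $9744$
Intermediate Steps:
$o = -64$
$- 348 \left(o - -36\right) = - 348 \left(-64 - -36\right) = - 348 \left(-64 + 36\right) = \left(-348\right) \left(-28\right) = 9744$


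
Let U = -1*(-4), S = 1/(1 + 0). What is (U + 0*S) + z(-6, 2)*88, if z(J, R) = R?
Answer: 180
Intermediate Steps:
S = 1 (S = 1/1 = 1)
U = 4
(U + 0*S) + z(-6, 2)*88 = (4 + 0*1) + 2*88 = (4 + 0) + 176 = 4 + 176 = 180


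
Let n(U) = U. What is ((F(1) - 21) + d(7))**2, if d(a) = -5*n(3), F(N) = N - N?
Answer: 1296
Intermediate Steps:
F(N) = 0
d(a) = -15 (d(a) = -5*3 = -15)
((F(1) - 21) + d(7))**2 = ((0 - 21) - 15)**2 = (-21 - 15)**2 = (-36)**2 = 1296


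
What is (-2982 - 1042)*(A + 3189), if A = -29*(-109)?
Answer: -25552400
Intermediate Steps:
A = 3161
(-2982 - 1042)*(A + 3189) = (-2982 - 1042)*(3161 + 3189) = -4024*6350 = -25552400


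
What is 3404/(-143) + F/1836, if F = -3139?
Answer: -6698621/262548 ≈ -25.514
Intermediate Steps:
3404/(-143) + F/1836 = 3404/(-143) - 3139/1836 = 3404*(-1/143) - 3139*1/1836 = -3404/143 - 3139/1836 = -6698621/262548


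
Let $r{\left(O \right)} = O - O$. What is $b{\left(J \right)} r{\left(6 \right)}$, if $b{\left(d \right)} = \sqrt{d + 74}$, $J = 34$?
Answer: $0$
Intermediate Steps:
$r{\left(O \right)} = 0$
$b{\left(d \right)} = \sqrt{74 + d}$
$b{\left(J \right)} r{\left(6 \right)} = \sqrt{74 + 34} \cdot 0 = \sqrt{108} \cdot 0 = 6 \sqrt{3} \cdot 0 = 0$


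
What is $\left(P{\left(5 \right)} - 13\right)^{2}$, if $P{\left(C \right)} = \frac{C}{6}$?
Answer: $\frac{5329}{36} \approx 148.03$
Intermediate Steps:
$P{\left(C \right)} = \frac{C}{6}$ ($P{\left(C \right)} = C \frac{1}{6} = \frac{C}{6}$)
$\left(P{\left(5 \right)} - 13\right)^{2} = \left(\frac{1}{6} \cdot 5 - 13\right)^{2} = \left(\frac{5}{6} - 13\right)^{2} = \left(- \frac{73}{6}\right)^{2} = \frac{5329}{36}$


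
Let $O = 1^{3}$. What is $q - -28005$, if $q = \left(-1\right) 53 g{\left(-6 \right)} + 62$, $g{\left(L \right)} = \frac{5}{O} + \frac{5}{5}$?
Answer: $27749$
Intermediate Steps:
$O = 1$
$g{\left(L \right)} = 6$ ($g{\left(L \right)} = \frac{5}{1} + \frac{5}{5} = 5 \cdot 1 + 5 \cdot \frac{1}{5} = 5 + 1 = 6$)
$q = -256$ ($q = \left(-1\right) 53 \cdot 6 + 62 = \left(-53\right) 6 + 62 = -318 + 62 = -256$)
$q - -28005 = -256 - -28005 = -256 + 28005 = 27749$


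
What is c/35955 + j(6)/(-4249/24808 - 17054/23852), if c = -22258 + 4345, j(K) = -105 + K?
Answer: 4992527292649/44894335845 ≈ 111.21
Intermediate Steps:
c = -17913
c/35955 + j(6)/(-4249/24808 - 17054/23852) = -17913/35955 + (-105 + 6)/(-4249/24808 - 17054/23852) = -17913*1/35955 - 99/(-4249*1/24808 - 17054*1/23852) = -5971/11985 - 99/(-607/3544 - 8527/11926) = -5971/11985 - 99/(-18729385/21132872) = -5971/11985 - 99*(-21132872/18729385) = -5971/11985 + 2092154328/18729385 = 4992527292649/44894335845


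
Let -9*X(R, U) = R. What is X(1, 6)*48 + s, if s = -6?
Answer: -34/3 ≈ -11.333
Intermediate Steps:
X(R, U) = -R/9
X(1, 6)*48 + s = -⅑*1*48 - 6 = -⅑*48 - 6 = -16/3 - 6 = -34/3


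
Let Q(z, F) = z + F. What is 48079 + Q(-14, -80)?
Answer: 47985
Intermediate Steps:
Q(z, F) = F + z
48079 + Q(-14, -80) = 48079 + (-80 - 14) = 48079 - 94 = 47985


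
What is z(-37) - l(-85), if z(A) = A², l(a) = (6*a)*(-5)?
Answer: -1181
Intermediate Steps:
l(a) = -30*a
z(-37) - l(-85) = (-37)² - (-30)*(-85) = 1369 - 1*2550 = 1369 - 2550 = -1181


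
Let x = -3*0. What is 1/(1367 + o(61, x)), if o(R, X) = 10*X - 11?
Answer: 1/1356 ≈ 0.00073746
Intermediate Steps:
x = 0
o(R, X) = -11 + 10*X
1/(1367 + o(61, x)) = 1/(1367 + (-11 + 10*0)) = 1/(1367 + (-11 + 0)) = 1/(1367 - 11) = 1/1356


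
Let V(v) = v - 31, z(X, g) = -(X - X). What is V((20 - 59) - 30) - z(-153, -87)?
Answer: -100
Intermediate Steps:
z(X, g) = 0 (z(X, g) = -1*0 = 0)
V(v) = -31 + v
V((20 - 59) - 30) - z(-153, -87) = (-31 + ((20 - 59) - 30)) - 1*0 = (-31 + (-39 - 30)) + 0 = (-31 - 69) + 0 = -100 + 0 = -100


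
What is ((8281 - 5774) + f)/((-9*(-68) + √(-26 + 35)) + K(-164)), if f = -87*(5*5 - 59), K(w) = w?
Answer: 5465/451 ≈ 12.118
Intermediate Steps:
f = 2958 (f = -87*(25 - 59) = -87*(-34) = 2958)
((8281 - 5774) + f)/((-9*(-68) + √(-26 + 35)) + K(-164)) = ((8281 - 5774) + 2958)/((-9*(-68) + √(-26 + 35)) - 164) = (2507 + 2958)/((612 + √9) - 164) = 5465/((612 + 3) - 164) = 5465/(615 - 164) = 5465/451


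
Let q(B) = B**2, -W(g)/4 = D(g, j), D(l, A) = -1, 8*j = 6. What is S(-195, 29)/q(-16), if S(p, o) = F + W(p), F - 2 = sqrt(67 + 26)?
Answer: 3/128 + sqrt(93)/256 ≈ 0.061108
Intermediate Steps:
j = 3/4 (j = (1/8)*6 = 3/4 ≈ 0.75000)
F = 2 + sqrt(93) (F = 2 + sqrt(67 + 26) = 2 + sqrt(93) ≈ 11.644)
W(g) = 4 (W(g) = -4*(-1) = 4)
S(p, o) = 6 + sqrt(93) (S(p, o) = (2 + sqrt(93)) + 4 = 6 + sqrt(93))
S(-195, 29)/q(-16) = (6 + sqrt(93))/((-16)**2) = (6 + sqrt(93))/256 = (6 + sqrt(93))*(1/256) = 3/128 + sqrt(93)/256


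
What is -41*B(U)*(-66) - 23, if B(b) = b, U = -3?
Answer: -8141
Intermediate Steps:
-41*B(U)*(-66) - 23 = -(-123)*(-66) - 23 = -41*198 - 23 = -8118 - 23 = -8141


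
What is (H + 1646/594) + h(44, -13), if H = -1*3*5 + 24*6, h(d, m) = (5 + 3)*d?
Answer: 143680/297 ≈ 483.77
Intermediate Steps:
h(d, m) = 8*d
H = 129 (H = -3*5 + 144 = -15 + 144 = 129)
(H + 1646/594) + h(44, -13) = (129 + 1646/594) + 8*44 = (129 + 1646*(1/594)) + 352 = (129 + 823/297) + 352 = 39136/297 + 352 = 143680/297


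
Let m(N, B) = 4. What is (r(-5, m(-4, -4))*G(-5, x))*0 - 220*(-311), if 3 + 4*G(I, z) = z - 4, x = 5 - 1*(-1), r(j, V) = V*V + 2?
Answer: 68420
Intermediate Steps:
r(j, V) = 2 + V² (r(j, V) = V² + 2 = 2 + V²)
x = 6 (x = 5 + 1 = 6)
G(I, z) = -7/4 + z/4 (G(I, z) = -¾ + (z - 4)/4 = -¾ + (-4 + z)/4 = -¾ + (-1 + z/4) = -7/4 + z/4)
(r(-5, m(-4, -4))*G(-5, x))*0 - 220*(-311) = ((2 + 4²)*(-7/4 + (¼)*6))*0 - 220*(-311) = ((2 + 16)*(-7/4 + 3/2))*0 + 68420 = (18*(-¼))*0 + 68420 = -9/2*0 + 68420 = 0 + 68420 = 68420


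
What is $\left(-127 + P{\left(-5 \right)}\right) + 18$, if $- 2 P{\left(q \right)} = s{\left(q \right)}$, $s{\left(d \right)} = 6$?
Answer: $-112$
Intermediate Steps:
$P{\left(q \right)} = -3$ ($P{\left(q \right)} = \left(- \frac{1}{2}\right) 6 = -3$)
$\left(-127 + P{\left(-5 \right)}\right) + 18 = \left(-127 - 3\right) + 18 = -130 + 18 = -112$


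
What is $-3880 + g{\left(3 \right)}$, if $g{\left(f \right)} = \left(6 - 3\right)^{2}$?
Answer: $-3871$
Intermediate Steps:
$g{\left(f \right)} = 9$ ($g{\left(f \right)} = 3^{2} = 9$)
$-3880 + g{\left(3 \right)} = -3880 + 9 = -3871$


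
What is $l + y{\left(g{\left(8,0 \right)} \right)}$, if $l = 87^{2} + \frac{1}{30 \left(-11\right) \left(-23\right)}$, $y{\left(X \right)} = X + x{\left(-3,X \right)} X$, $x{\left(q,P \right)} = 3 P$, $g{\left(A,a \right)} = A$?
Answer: $\frac{58966711}{7590} \approx 7769.0$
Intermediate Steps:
$y{\left(X \right)} = X + 3 X^{2}$ ($y{\left(X \right)} = X + 3 X X = X + 3 X^{2}$)
$l = \frac{57448711}{7590}$ ($l = 7569 + \frac{1}{\left(-330\right) \left(-23\right)} = 7569 + \frac{1}{7590} = \frac{57448711}{7590} \approx 7569.0$)
$l + y{\left(g{\left(8,0 \right)} \right)} = \frac{57448711}{7590} + 8 \left(1 + 3 \cdot 8\right) = \frac{57448711}{7590} + 8 \left(1 + 24\right) = \frac{57448711}{7590} + 8 \cdot 25 = \frac{57448711}{7590} + 200 = \frac{58966711}{7590}$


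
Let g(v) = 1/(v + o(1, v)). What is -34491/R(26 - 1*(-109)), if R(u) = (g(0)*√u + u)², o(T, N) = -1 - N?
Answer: -390898/202005 - 11497*√15/134670 ≈ -2.2657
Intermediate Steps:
g(v) = -1 (g(v) = 1/(v + (-1 - v)) = 1/(-1) = -1)
R(u) = (u - √u)² (R(u) = (-√u + u)² = (u - √u)²)
-34491/R(26 - 1*(-109)) = -34491/(√(26 - 1*(-109)) - (26 - 1*(-109)))² = -34491/(√(26 + 109) - (26 + 109))² = -34491/(√135 - 1*135)² = -34491/(3*√15 - 135)² = -34491/(-135 + 3*√15)²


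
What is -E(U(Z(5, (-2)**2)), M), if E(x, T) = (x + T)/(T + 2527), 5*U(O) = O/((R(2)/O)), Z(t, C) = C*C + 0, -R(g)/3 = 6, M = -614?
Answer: 27758/86085 ≈ 0.32245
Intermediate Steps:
R(g) = -18 (R(g) = -3*6 = -18)
Z(t, C) = C**2 (Z(t, C) = C**2 + 0 = C**2)
U(O) = -O**2/90 (U(O) = (O/((-18/O)))/5 = (O*(-O/18))/5 = (-O**2/18)/5 = -O**2/90)
E(x, T) = (T + x)/(2527 + T)
-E(U(Z(5, (-2)**2)), M) = -(-614 - (((-2)**2)**2)**2/90)/(2527 - 614) = -(-614 - (4**2)**2/90)/1913 = -(-614 - 1/90*16**2)/1913 = -(-614 - 1/90*256)/1913 = -(-614 - 128/45)/1913 = -(-27758)/(1913*45) = -1*(-27758/86085) = 27758/86085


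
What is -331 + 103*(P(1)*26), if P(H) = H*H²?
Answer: 2347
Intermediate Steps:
P(H) = H³
-331 + 103*(P(1)*26) = -331 + 103*(1³*26) = -331 + 103*(1*26) = -331 + 103*26 = -331 + 2678 = 2347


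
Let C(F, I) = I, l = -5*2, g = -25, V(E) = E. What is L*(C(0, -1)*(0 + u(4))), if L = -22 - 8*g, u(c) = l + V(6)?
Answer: 712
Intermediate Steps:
l = -10
u(c) = -4 (u(c) = -10 + 6 = -4)
L = 178 (L = -22 - 8*(-25) = -22 + 200 = 178)
L*(C(0, -1)*(0 + u(4))) = 178*(-(0 - 4)) = 178*(-1*(-4)) = 178*4 = 712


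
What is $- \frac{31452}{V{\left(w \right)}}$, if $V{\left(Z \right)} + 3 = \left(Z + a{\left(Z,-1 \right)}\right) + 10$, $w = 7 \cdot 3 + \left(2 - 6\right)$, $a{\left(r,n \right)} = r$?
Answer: $- \frac{31452}{41} \approx -767.12$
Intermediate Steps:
$w = 17$ ($w = 21 + \left(2 - 6\right) = 21 - 4 = 17$)
$V{\left(Z \right)} = 7 + 2 Z$ ($V{\left(Z \right)} = -3 + \left(\left(Z + Z\right) + 10\right) = -3 + \left(2 Z + 10\right) = -3 + \left(10 + 2 Z\right) = 7 + 2 Z$)
$- \frac{31452}{V{\left(w \right)}} = - \frac{31452}{7 + 2 \cdot 17} = - \frac{31452}{7 + 34} = - \frac{31452}{41}$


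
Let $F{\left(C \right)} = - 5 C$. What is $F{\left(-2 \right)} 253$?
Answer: $2530$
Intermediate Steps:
$F{\left(-2 \right)} 253 = \left(-5\right) \left(-2\right) 253 = 10 \cdot 253 = 2530$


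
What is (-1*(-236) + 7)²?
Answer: 59049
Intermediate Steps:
(-1*(-236) + 7)² = (236 + 7)² = 243² = 59049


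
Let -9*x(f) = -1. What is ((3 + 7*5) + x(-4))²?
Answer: 117649/81 ≈ 1452.5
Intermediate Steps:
x(f) = ⅑ (x(f) = -⅑*(-1) = ⅑)
((3 + 7*5) + x(-4))² = ((3 + 7*5) + ⅑)² = ((3 + 35) + ⅑)² = (38 + ⅑)² = (343/9)² = 117649/81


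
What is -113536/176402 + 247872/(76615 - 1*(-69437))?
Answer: 1130956528/1073494371 ≈ 1.0535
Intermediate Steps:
-113536/176402 + 247872/(76615 - 1*(-69437)) = -113536*1/176402 + 247872/(76615 + 69437) = -56768/88201 + 247872/146052 = -56768/88201 + 247872*(1/146052) = -56768/88201 + 20656/12171 = 1130956528/1073494371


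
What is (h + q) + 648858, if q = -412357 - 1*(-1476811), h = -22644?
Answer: 1690668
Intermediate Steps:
q = 1064454 (q = -412357 + 1476811 = 1064454)
(h + q) + 648858 = (-22644 + 1064454) + 648858 = 1041810 + 648858 = 1690668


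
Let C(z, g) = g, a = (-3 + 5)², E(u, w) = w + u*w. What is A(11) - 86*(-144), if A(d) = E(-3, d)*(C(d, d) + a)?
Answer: 12054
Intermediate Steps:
a = 4 (a = 2² = 4)
A(d) = -2*d*(4 + d) (A(d) = (d*(1 - 3))*(d + 4) = (d*(-2))*(4 + d) = (-2*d)*(4 + d) = -2*d*(4 + d))
A(11) - 86*(-144) = -2*11*(4 + 11) - 86*(-144) = -2*11*15 + 12384 = -330 + 12384 = 12054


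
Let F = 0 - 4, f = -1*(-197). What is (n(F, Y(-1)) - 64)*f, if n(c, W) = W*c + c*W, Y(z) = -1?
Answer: -11032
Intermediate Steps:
f = 197
F = -4
n(c, W) = 2*W*c (n(c, W) = W*c + W*c = 2*W*c)
(n(F, Y(-1)) - 64)*f = (2*(-1)*(-4) - 64)*197 = (8 - 64)*197 = -56*197 = -11032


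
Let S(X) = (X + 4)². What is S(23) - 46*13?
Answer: 131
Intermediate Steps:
S(X) = (4 + X)²
S(23) - 46*13 = (4 + 23)² - 46*13 = 27² - 598 = 729 - 598 = 131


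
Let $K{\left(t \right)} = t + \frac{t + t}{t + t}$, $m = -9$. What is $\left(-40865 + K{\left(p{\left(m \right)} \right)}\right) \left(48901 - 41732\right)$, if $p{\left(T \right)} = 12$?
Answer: $-292867988$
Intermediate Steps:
$K{\left(t \right)} = 1 + t$ ($K{\left(t \right)} = t + \frac{2 t}{2 t} = t + 2 t \frac{1}{2 t} = t + 1 = 1 + t$)
$\left(-40865 + K{\left(p{\left(m \right)} \right)}\right) \left(48901 - 41732\right) = \left(-40865 + \left(1 + 12\right)\right) \left(48901 - 41732\right) = \left(-40865 + 13\right) 7169 = \left(-40852\right) 7169 = -292867988$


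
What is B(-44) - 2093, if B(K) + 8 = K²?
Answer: -165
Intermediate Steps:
B(K) = -8 + K²
B(-44) - 2093 = (-8 + (-44)²) - 2093 = (-8 + 1936) - 2093 = 1928 - 2093 = -165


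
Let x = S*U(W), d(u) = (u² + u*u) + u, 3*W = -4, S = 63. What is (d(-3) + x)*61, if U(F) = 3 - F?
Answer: 17568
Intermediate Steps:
W = -4/3 (W = (⅓)*(-4) = -4/3 ≈ -1.3333)
d(u) = u + 2*u² (d(u) = (u² + u²) + u = 2*u² + u = u + 2*u²)
x = 273 (x = 63*(3 - 1*(-4/3)) = 63*(3 + 4/3) = 63*(13/3) = 273)
(d(-3) + x)*61 = (-3*(1 + 2*(-3)) + 273)*61 = (-3*(1 - 6) + 273)*61 = (-3*(-5) + 273)*61 = (15 + 273)*61 = 288*61 = 17568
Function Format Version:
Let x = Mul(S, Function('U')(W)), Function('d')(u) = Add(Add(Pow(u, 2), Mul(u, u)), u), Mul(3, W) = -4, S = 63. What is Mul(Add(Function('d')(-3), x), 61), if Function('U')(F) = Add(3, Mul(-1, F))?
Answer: 17568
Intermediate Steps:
W = Rational(-4, 3) (W = Mul(Rational(1, 3), -4) = Rational(-4, 3) ≈ -1.3333)
Function('d')(u) = Add(u, Mul(2, Pow(u, 2))) (Function('d')(u) = Add(Add(Pow(u, 2), Pow(u, 2)), u) = Add(Mul(2, Pow(u, 2)), u) = Add(u, Mul(2, Pow(u, 2))))
x = 273 (x = Mul(63, Add(3, Mul(-1, Rational(-4, 3)))) = Mul(63, Add(3, Rational(4, 3))) = Mul(63, Rational(13, 3)) = 273)
Mul(Add(Function('d')(-3), x), 61) = Mul(Add(Mul(-3, Add(1, Mul(2, -3))), 273), 61) = Mul(Add(Mul(-3, Add(1, -6)), 273), 61) = Mul(Add(Mul(-3, -5), 273), 61) = Mul(Add(15, 273), 61) = Mul(288, 61) = 17568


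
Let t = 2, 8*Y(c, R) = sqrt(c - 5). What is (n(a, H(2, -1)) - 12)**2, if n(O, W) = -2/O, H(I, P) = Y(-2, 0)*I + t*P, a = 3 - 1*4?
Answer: 100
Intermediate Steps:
Y(c, R) = sqrt(-5 + c)/8 (Y(c, R) = sqrt(c - 5)/8 = sqrt(-5 + c)/8)
a = -1 (a = 3 - 4 = -1)
H(I, P) = 2*P + I*I*sqrt(7)/8 (H(I, P) = (sqrt(-5 - 2)/8)*I + 2*P = (sqrt(-7)/8)*I + 2*P = ((I*sqrt(7))/8)*I + 2*P = (I*sqrt(7)/8)*I + 2*P = I*I*sqrt(7)/8 + 2*P = 2*P + I*I*sqrt(7)/8)
(n(a, H(2, -1)) - 12)**2 = (-2/(-1) - 12)**2 = (-2*(-1) - 12)**2 = (2 - 12)**2 = (-10)**2 = 100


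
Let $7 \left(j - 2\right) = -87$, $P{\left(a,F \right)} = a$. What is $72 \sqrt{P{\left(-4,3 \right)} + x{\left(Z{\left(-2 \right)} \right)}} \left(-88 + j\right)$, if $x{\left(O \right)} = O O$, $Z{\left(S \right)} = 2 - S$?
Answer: $- \frac{99216 \sqrt{3}}{7} \approx -24550.0$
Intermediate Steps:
$j = - \frac{73}{7}$ ($j = 2 + \frac{1}{7} \left(-87\right) = 2 - \frac{87}{7} = - \frac{73}{7} \approx -10.429$)
$x{\left(O \right)} = O^{2}$
$72 \sqrt{P{\left(-4,3 \right)} + x{\left(Z{\left(-2 \right)} \right)}} \left(-88 + j\right) = 72 \sqrt{-4 + \left(2 - -2\right)^{2}} \left(-88 - \frac{73}{7}\right) = 72 \sqrt{-4 + \left(2 + 2\right)^{2}} \left(- \frac{689}{7}\right) = 72 \sqrt{-4 + 4^{2}} \left(- \frac{689}{7}\right) = 72 \sqrt{-4 + 16} \left(- \frac{689}{7}\right) = 72 \sqrt{12} \left(- \frac{689}{7}\right) = 72 \cdot 2 \sqrt{3} \left(- \frac{689}{7}\right) = 144 \sqrt{3} \left(- \frac{689}{7}\right) = - \frac{99216 \sqrt{3}}{7}$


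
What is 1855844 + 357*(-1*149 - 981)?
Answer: 1452434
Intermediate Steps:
1855844 + 357*(-1*149 - 981) = 1855844 + 357*(-149 - 981) = 1855844 + 357*(-1130) = 1855844 - 403410 = 1452434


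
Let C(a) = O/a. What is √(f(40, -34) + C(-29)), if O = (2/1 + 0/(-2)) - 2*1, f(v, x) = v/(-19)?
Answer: 2*I*√190/19 ≈ 1.451*I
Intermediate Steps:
f(v, x) = -v/19 (f(v, x) = v*(-1/19) = -v/19)
O = 0 (O = (2*1 + 0*(-½)) - 2 = (2 + 0) - 2 = 2 - 2 = 0)
C(a) = 0 (C(a) = 0/a = 0)
√(f(40, -34) + C(-29)) = √(-1/19*40 + 0) = √(-40/19 + 0) = √(-40/19) = 2*I*√190/19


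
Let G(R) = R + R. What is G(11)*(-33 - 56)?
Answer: -1958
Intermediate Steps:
G(R) = 2*R
G(11)*(-33 - 56) = (2*11)*(-33 - 56) = 22*(-89) = -1958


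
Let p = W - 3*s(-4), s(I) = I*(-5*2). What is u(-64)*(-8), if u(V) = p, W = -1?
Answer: 968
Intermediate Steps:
s(I) = -10*I (s(I) = I*(-10) = -10*I)
p = -121 (p = -1 - (-30)*(-4) = -1 - 3*40 = -1 - 120 = -121)
u(V) = -121
u(-64)*(-8) = -121*(-8) = 968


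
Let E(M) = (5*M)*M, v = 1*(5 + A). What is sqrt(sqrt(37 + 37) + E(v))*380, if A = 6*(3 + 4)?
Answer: 380*sqrt(11045 + sqrt(74)) ≈ 39952.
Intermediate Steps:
A = 42 (A = 6*7 = 42)
v = 47 (v = 1*(5 + 42) = 1*47 = 47)
E(M) = 5*M**2
sqrt(sqrt(37 + 37) + E(v))*380 = sqrt(sqrt(37 + 37) + 5*47**2)*380 = sqrt(sqrt(74) + 5*2209)*380 = sqrt(sqrt(74) + 11045)*380 = sqrt(11045 + sqrt(74))*380 = 380*sqrt(11045 + sqrt(74))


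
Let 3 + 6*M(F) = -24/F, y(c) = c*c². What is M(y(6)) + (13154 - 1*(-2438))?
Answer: 420970/27 ≈ 15591.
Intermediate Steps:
y(c) = c³
M(F) = -½ - 4/F (M(F) = -½ + (-24/F)/6 = -½ - 4/F)
M(y(6)) + (13154 - 1*(-2438)) = (-8 - 1*6³)/(2*(6³)) + (13154 - 1*(-2438)) = (½)*(-8 - 1*216)/216 + (13154 + 2438) = (½)*(1/216)*(-8 - 216) + 15592 = (½)*(1/216)*(-224) + 15592 = -14/27 + 15592 = 420970/27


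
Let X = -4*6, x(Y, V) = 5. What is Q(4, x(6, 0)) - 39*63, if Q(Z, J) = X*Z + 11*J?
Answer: -2498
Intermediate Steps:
X = -24
Q(Z, J) = -24*Z + 11*J
Q(4, x(6, 0)) - 39*63 = (-24*4 + 11*5) - 39*63 = (-96 + 55) - 2457 = -41 - 2457 = -2498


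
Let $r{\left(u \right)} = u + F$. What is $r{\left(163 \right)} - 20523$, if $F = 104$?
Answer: $-20256$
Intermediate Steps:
$r{\left(u \right)} = 104 + u$ ($r{\left(u \right)} = u + 104 = 104 + u$)
$r{\left(163 \right)} - 20523 = \left(104 + 163\right) - 20523 = 267 - 20523 = -20256$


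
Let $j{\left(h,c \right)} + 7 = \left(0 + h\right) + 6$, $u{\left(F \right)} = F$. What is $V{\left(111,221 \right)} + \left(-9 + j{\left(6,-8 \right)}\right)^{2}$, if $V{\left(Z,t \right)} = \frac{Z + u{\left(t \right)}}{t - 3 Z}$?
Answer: $\frac{365}{28} \approx 13.036$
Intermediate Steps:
$j{\left(h,c \right)} = -1 + h$ ($j{\left(h,c \right)} = -7 + \left(\left(0 + h\right) + 6\right) = -7 + \left(h + 6\right) = -7 + \left(6 + h\right) = -1 + h$)
$V{\left(Z,t \right)} = \frac{Z + t}{t - 3 Z}$
$V{\left(111,221 \right)} + \left(-9 + j{\left(6,-8 \right)}\right)^{2} = \frac{111 + 221}{221 - 333} + \left(-9 + \left(-1 + 6\right)\right)^{2} = \frac{1}{221 - 333} \cdot 332 + \left(-9 + 5\right)^{2} = \frac{1}{-112} \cdot 332 + \left(-4\right)^{2} = \left(- \frac{1}{112}\right) 332 + 16 = - \frac{83}{28} + 16 = \frac{365}{28}$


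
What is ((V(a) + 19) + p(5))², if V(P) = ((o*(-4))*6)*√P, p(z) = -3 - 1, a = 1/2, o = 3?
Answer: 2817 - 1080*√2 ≈ 1289.6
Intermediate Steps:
a = ½ ≈ 0.50000
p(z) = -4
V(P) = -72*√P (V(P) = ((3*(-4))*6)*√P = (-12*6)*√P = -72*√P)
((V(a) + 19) + p(5))² = ((-36*√2 + 19) - 4)² = ((19 - 36*√2) - 4)² = (15 - 36*√2)²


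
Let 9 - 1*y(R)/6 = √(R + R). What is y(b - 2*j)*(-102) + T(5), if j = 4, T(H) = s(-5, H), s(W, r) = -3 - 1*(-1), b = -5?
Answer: -5510 + 612*I*√26 ≈ -5510.0 + 3120.6*I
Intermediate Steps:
s(W, r) = -2 (s(W, r) = -3 + 1 = -2)
T(H) = -2
y(R) = 54 - 6*√2*√R (y(R) = 54 - 6*√(R + R) = 54 - 6*√2*√R)
y(b - 2*j)*(-102) + T(5) = (54 - 6*√2*√(-5 - 2*4))*(-102) - 2 = (54 - 6*√2*√(-5 - 8))*(-102) - 2 = (54 - 6*√2*√(-13))*(-102) - 2 = (54 - 6*√2*I*√13)*(-102) - 2 = (54 - 6*I*√26)*(-102) - 2 = (-5508 + 612*I*√26) - 2 = -5510 + 612*I*√26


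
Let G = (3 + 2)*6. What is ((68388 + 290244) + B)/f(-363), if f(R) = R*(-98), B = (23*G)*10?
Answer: 60922/5929 ≈ 10.275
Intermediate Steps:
G = 30 (G = 5*6 = 30)
B = 6900 (B = (23*30)*10 = 690*10 = 6900)
f(R) = -98*R
((68388 + 290244) + B)/f(-363) = ((68388 + 290244) + 6900)/((-98*(-363))) = (358632 + 6900)/35574 = 365532*(1/35574) = 60922/5929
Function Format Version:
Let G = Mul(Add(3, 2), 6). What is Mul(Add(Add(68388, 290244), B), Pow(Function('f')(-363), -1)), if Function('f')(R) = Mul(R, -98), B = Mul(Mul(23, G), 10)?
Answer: Rational(60922, 5929) ≈ 10.275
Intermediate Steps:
G = 30 (G = Mul(5, 6) = 30)
B = 6900 (B = Mul(Mul(23, 30), 10) = Mul(690, 10) = 6900)
Function('f')(R) = Mul(-98, R)
Mul(Add(Add(68388, 290244), B), Pow(Function('f')(-363), -1)) = Mul(Add(Add(68388, 290244), 6900), Pow(Mul(-98, -363), -1)) = Mul(Add(358632, 6900), Pow(35574, -1)) = Mul(365532, Rational(1, 35574)) = Rational(60922, 5929)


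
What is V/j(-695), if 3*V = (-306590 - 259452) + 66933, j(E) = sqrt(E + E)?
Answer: 499109*I*sqrt(1390)/4170 ≈ 4462.4*I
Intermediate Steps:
j(E) = sqrt(2)*sqrt(E) (j(E) = sqrt(2*E) = sqrt(2)*sqrt(E))
V = -499109/3 (V = ((-306590 - 259452) + 66933)/3 = (-566042 + 66933)/3 = (1/3)*(-499109) = -499109/3 ≈ -1.6637e+5)
V/j(-695) = -499109*(-I*sqrt(1390)/1390)/3 = -(-499109)*I*sqrt(1390)/4170 = 499109*I*sqrt(1390)/4170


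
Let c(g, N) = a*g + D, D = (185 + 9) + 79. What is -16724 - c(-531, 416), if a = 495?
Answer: 245848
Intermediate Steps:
D = 273 (D = 194 + 79 = 273)
c(g, N) = 273 + 495*g (c(g, N) = 495*g + 273 = 273 + 495*g)
-16724 - c(-531, 416) = -16724 - (273 + 495*(-531)) = -16724 - (273 - 262845) = -16724 - 1*(-262572) = -16724 + 262572 = 245848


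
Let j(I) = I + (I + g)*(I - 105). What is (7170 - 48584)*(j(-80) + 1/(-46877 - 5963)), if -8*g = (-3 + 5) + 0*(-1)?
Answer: -16156608774843/26420 ≈ -6.1153e+8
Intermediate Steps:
g = -¼ (g = -((-3 + 5) + 0*(-1))/8 = -(2 + 0)/8 = -⅛*2 = -¼ ≈ -0.25000)
j(I) = I + (-105 + I)*(-¼ + I) (j(I) = I + (I - ¼)*(I - 105) = I + (-¼ + I)*(-105 + I) = I + (-105 + I)*(-¼ + I))
(7170 - 48584)*(j(-80) + 1/(-46877 - 5963)) = (7170 - 48584)*((105/4 + (-80)² - 417/4*(-80)) + 1/(-46877 - 5963)) = -41414*((105/4 + 6400 + 8340) + 1/(-52840)) = -41414*(59065/4 - 1/52840) = -41414*780248649/52840 = -16156608774843/26420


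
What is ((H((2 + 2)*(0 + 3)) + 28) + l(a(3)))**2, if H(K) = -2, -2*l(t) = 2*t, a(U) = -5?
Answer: 961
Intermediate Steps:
l(t) = -t
((H((2 + 2)*(0 + 3)) + 28) + l(a(3)))**2 = ((-2 + 28) - 1*(-5))**2 = (26 + 5)**2 = 31**2 = 961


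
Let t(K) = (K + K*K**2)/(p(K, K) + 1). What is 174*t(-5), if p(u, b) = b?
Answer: 5655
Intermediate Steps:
t(K) = (K + K**3)/(1 + K) (t(K) = (K + K*K**2)/(K + 1) = (K + K**3)/(1 + K))
174*t(-5) = 174*((-5 + (-5)**3)/(1 - 5)) = 174*((-5 - 125)/(-4)) = 174*(-1/4*(-130)) = 174*(65/2) = 5655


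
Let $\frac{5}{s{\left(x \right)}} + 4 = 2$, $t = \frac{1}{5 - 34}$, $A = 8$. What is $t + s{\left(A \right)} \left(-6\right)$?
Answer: $\frac{434}{29} \approx 14.966$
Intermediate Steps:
$t = - \frac{1}{29}$ ($t = \frac{1}{-29} = - \frac{1}{29} \approx -0.034483$)
$s{\left(x \right)} = - \frac{5}{2}$ ($s{\left(x \right)} = \frac{5}{-4 + 2} = \frac{5}{-2} = 5 \left(- \frac{1}{2}\right) = - \frac{5}{2}$)
$t + s{\left(A \right)} \left(-6\right) = - \frac{1}{29} - -15 = - \frac{1}{29} + 15 = \frac{434}{29}$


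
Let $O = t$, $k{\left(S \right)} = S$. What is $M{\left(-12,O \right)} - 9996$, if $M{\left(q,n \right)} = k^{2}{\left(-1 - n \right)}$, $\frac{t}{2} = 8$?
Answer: $-9707$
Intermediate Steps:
$t = 16$ ($t = 2 \cdot 8 = 16$)
$O = 16$
$M{\left(q,n \right)} = \left(-1 - n\right)^{2}$
$M{\left(-12,O \right)} - 9996 = \left(1 + 16\right)^{2} - 9996 = 17^{2} - 9996 = 289 - 9996 = -9707$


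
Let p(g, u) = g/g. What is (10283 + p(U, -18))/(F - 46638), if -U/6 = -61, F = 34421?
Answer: -10284/12217 ≈ -0.84178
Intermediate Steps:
U = 366 (U = -6*(-61) = 366)
p(g, u) = 1
(10283 + p(U, -18))/(F - 46638) = (10283 + 1)/(34421 - 46638) = 10284/(-12217) = 10284*(-1/12217) = -10284/12217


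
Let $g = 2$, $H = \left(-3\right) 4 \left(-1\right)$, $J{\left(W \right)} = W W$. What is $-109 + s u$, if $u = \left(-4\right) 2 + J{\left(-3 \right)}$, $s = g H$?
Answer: $-85$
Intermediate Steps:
$J{\left(W \right)} = W^{2}$
$H = 12$ ($H = \left(-12\right) \left(-1\right) = 12$)
$s = 24$ ($s = 2 \cdot 12 = 24$)
$u = 1$ ($u = \left(-4\right) 2 + \left(-3\right)^{2} = -8 + 9 = 1$)
$-109 + s u = -109 + 24 \cdot 1 = -109 + 24 = -85$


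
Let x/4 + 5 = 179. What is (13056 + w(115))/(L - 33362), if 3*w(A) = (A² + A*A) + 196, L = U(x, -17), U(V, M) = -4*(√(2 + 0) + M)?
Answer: -26085849/39588943 + 3134*√2/39588943 ≈ -0.65881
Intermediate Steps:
x = 696 (x = -20 + 4*179 = -20 + 716 = 696)
U(V, M) = -4*M - 4*√2 (U(V, M) = -4*(√2 + M) = -4*(M + √2) = -4*M - 4*√2)
L = 68 - 4*√2 (L = -4*(-17) - 4*√2 = 68 - 4*√2 ≈ 62.343)
w(A) = 196/3 + 2*A²/3 (w(A) = ((A² + A*A) + 196)/3 = ((A² + A²) + 196)/3 = (2*A² + 196)/3 = (196 + 2*A²)/3 = 196/3 + 2*A²/3)
(13056 + w(115))/(L - 33362) = (13056 + (196/3 + (⅔)*115²))/((68 - 4*√2) - 33362) = (13056 + (196/3 + (⅔)*13225))/(-33294 - 4*√2) = (13056 + (196/3 + 26450/3))/(-33294 - 4*√2) = (13056 + 8882)/(-33294 - 4*√2) = 21938/(-33294 - 4*√2)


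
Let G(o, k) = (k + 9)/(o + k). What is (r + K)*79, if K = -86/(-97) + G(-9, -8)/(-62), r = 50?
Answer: 411008639/102238 ≈ 4020.1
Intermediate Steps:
G(o, k) = (9 + k)/(k + o)
K = 90741/102238 (K = -86/(-97) + ((9 - 8)/(-8 - 9))/(-62) = -86*(-1/97) + (1/(-17))*(-1/62) = 86/97 - 1/17*1*(-1/62) = 86/97 - 1/17*(-1/62) = 86/97 + 1/1054 = 90741/102238 ≈ 0.88755)
(r + K)*79 = (50 + 90741/102238)*79 = (5202641/102238)*79 = 411008639/102238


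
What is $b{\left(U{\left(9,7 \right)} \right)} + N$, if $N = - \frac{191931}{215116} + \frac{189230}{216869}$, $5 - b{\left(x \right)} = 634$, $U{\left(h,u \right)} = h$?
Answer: $- \frac{29345020328075}{46651991804} \approx -629.02$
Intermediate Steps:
$b{\left(x \right)} = -629$ ($b{\left(x \right)} = 5 - 634 = -629$)
$N = - \frac{917483359}{46651991804}$ ($N = \left(-191931\right) \frac{1}{215116} + 189230 \cdot \frac{1}{216869} = - \frac{191931}{215116} + \frac{189230}{216869} = - \frac{917483359}{46651991804} \approx -0.019667$)
$b{\left(U{\left(9,7 \right)} \right)} + N = -629 - \frac{917483359}{46651991804} = - \frac{29345020328075}{46651991804}$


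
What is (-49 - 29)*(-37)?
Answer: 2886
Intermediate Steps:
(-49 - 29)*(-37) = -78*(-37) = 2886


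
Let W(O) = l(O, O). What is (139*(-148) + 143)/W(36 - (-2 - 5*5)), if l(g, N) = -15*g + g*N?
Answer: -20429/3024 ≈ -6.7556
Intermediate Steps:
l(g, N) = -15*g + N*g
W(O) = O*(-15 + O)
(139*(-148) + 143)/W(36 - (-2 - 5*5)) = (139*(-148) + 143)/(((36 - (-2 - 5*5))*(-15 + (36 - (-2 - 5*5))))) = (-20572 + 143)/(((36 - (-2 - 25))*(-15 + (36 - (-2 - 25))))) = -20429*1/((-15 + (36 - 1*(-27)))*(36 - 1*(-27))) = -20429*1/((-15 + (36 + 27))*(36 + 27)) = -20429*1/(63*(-15 + 63)) = -20429/(63*48) = -20429/3024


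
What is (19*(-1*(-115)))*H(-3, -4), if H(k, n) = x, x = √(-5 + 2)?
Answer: 2185*I*√3 ≈ 3784.5*I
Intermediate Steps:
x = I*√3 (x = √(-3) = I*√3 ≈ 1.732*I)
H(k, n) = I*√3
(19*(-1*(-115)))*H(-3, -4) = (19*(-1*(-115)))*(I*√3) = (19*115)*(I*√3) = 2185*(I*√3) = 2185*I*√3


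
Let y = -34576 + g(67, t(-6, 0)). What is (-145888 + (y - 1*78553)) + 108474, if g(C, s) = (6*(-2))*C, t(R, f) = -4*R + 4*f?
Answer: -151347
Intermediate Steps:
g(C, s) = -12*C
y = -35380 (y = -34576 - 12*67 = -34576 - 804 = -35380)
(-145888 + (y - 1*78553)) + 108474 = (-145888 + (-35380 - 1*78553)) + 108474 = (-145888 + (-35380 - 78553)) + 108474 = (-145888 - 113933) + 108474 = -259821 + 108474 = -151347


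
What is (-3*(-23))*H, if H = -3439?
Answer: -237291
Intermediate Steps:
(-3*(-23))*H = -3*(-23)*(-3439) = 69*(-3439) = -237291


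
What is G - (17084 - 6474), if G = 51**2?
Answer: -8009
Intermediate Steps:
G = 2601
G - (17084 - 6474) = 2601 - (17084 - 6474) = 2601 - 1*10610 = 2601 - 10610 = -8009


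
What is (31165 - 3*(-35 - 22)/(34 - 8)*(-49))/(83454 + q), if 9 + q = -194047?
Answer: -801911/2875652 ≈ -0.27886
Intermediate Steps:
q = -194056 (q = -9 - 194047 = -194056)
(31165 - 3*(-35 - 22)/(34 - 8)*(-49))/(83454 + q) = (31165 - 3*(-35 - 22)/(34 - 8)*(-49))/(83454 - 194056) = (31165 - (-171)/26*(-49))/(-110602) = (31165 - (-171)/26*(-49))*(-1/110602) = (31165 - 3*(-57/26)*(-49))*(-1/110602) = (31165 + (171/26)*(-49))*(-1/110602) = (31165 - 8379/26)*(-1/110602) = (801911/26)*(-1/110602) = -801911/2875652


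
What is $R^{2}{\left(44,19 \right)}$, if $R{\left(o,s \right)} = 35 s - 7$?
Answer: $432964$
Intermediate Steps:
$R{\left(o,s \right)} = -7 + 35 s$
$R^{2}{\left(44,19 \right)} = \left(-7 + 35 \cdot 19\right)^{2} = \left(-7 + 665\right)^{2} = 658^{2} = 432964$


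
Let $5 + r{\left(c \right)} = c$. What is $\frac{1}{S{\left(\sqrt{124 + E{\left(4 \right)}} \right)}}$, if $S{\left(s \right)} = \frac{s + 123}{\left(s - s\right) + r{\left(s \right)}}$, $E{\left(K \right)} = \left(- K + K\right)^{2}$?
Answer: $- \frac{739}{15005} + \frac{256 \sqrt{31}}{15005} \approx 0.045741$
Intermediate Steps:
$r{\left(c \right)} = -5 + c$
$E{\left(K \right)} = 0$ ($E{\left(K \right)} = 0^{2} = 0$)
$S{\left(s \right)} = \frac{123 + s}{-5 + s}$ ($S{\left(s \right)} = \frac{s + 123}{\left(s - s\right) + \left(-5 + s\right)} = \frac{123 + s}{0 + \left(-5 + s\right)} = \frac{123 + s}{-5 + s}$)
$\frac{1}{S{\left(\sqrt{124 + E{\left(4 \right)}} \right)}} = \frac{1}{\frac{1}{-5 + \sqrt{124 + 0}} \left(123 + \sqrt{124 + 0}\right)} = \frac{1}{\frac{1}{-5 + \sqrt{124}} \left(123 + \sqrt{124}\right)} = \frac{1}{\frac{1}{-5 + 2 \sqrt{31}} \left(123 + 2 \sqrt{31}\right)} = \frac{-5 + 2 \sqrt{31}}{123 + 2 \sqrt{31}}$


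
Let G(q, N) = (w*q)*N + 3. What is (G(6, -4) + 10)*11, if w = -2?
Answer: 671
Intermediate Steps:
G(q, N) = 3 - 2*N*q (G(q, N) = (-2*q)*N + 3 = -2*N*q + 3 = 3 - 2*N*q)
(G(6, -4) + 10)*11 = ((3 - 2*(-4)*6) + 10)*11 = ((3 + 48) + 10)*11 = (51 + 10)*11 = 61*11 = 671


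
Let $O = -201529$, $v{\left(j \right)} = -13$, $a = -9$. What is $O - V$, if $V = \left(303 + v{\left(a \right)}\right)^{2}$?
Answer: $-285629$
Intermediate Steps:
$V = 84100$ ($V = \left(303 - 13\right)^{2} = 290^{2} = 84100$)
$O - V = -201529 - 84100 = -285629$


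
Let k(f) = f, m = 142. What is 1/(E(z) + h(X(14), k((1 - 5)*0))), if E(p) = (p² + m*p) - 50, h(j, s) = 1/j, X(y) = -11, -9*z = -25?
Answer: 891/313694 ≈ 0.0028403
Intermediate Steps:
z = 25/9 (z = -⅑*(-25) = 25/9 ≈ 2.7778)
E(p) = -50 + p² + 142*p (E(p) = (p² + 142*p) - 50 = -50 + p² + 142*p)
1/(E(z) + h(X(14), k((1 - 5)*0))) = 1/((-50 + (25/9)² + 142*(25/9)) + 1/(-11)) = 1/((-50 + 625/81 + 3550/9) - 1/11) = 1/(28525/81 - 1/11) = 1/(313694/891) = 891/313694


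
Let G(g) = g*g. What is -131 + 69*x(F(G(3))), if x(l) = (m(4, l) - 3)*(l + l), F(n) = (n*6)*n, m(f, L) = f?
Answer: 66937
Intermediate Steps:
G(g) = g²
F(n) = 6*n² (F(n) = (6*n)*n = 6*n²)
x(l) = 2*l (x(l) = (4 - 3)*(l + l) = 1*(2*l) = 2*l)
-131 + 69*x(F(G(3))) = -131 + 69*(2*(6*(3²)²)) = -131 + 69*(2*(6*9²)) = -131 + 69*(2*(6*81)) = -131 + 69*(2*486) = -131 + 69*972 = -131 + 67068 = 66937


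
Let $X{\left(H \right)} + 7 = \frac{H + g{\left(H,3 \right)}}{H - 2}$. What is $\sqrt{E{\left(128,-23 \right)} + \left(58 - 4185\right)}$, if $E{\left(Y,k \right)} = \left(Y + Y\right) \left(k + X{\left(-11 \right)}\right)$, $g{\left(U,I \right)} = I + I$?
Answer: $\frac{i \sqrt{1978743}}{13} \approx 108.21 i$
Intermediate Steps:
$g{\left(U,I \right)} = 2 I$
$X{\left(H \right)} = -7 + \frac{6 + H}{-2 + H}$ ($X{\left(H \right)} = -7 + \frac{H + 2 \cdot 3}{H - 2} = -7 + \frac{H + 6}{-2 + H} = -7 + \frac{6 + H}{-2 + H}$)
$E{\left(Y,k \right)} = 2 Y \left(- \frac{86}{13} + k\right)$ ($E{\left(Y,k \right)} = \left(Y + Y\right) \left(k + \frac{2 \left(10 - -33\right)}{-2 - 11}\right) = 2 Y \left(k + \frac{2 \left(10 + 33\right)}{-13}\right) = 2 Y \left(k + 2 \left(- \frac{1}{13}\right) 43\right) = 2 Y \left(k - \frac{86}{13}\right) = 2 Y \left(- \frac{86}{13} + k\right)$)
$\sqrt{E{\left(128,-23 \right)} + \left(58 - 4185\right)} = \sqrt{\frac{2}{13} \cdot 128 \left(-86 + 13 \left(-23\right)\right) + \left(58 - 4185\right)} = \sqrt{\frac{2}{13} \cdot 128 \left(-86 - 299\right) + \left(58 - 4185\right)} = \sqrt{\frac{2}{13} \cdot 128 \left(-385\right) - 4127} = \sqrt{- \frac{98560}{13} - 4127} = \sqrt{- \frac{152211}{13}} = \frac{i \sqrt{1978743}}{13}$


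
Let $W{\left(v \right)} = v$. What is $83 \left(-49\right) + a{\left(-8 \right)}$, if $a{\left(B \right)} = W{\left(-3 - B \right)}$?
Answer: $-4062$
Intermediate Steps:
$a{\left(B \right)} = -3 - B$
$83 \left(-49\right) + a{\left(-8 \right)} = 83 \left(-49\right) - -5 = -4067 + \left(-3 + 8\right) = -4067 + 5 = -4062$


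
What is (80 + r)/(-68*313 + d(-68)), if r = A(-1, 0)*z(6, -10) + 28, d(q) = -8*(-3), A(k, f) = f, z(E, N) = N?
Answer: -27/5315 ≈ -0.0050800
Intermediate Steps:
d(q) = 24
r = 28 (r = 0*(-10) + 28 = 0 + 28 = 28)
(80 + r)/(-68*313 + d(-68)) = (80 + 28)/(-68*313 + 24) = 108/(-21284 + 24) = 108/(-21260) = 108*(-1/21260) = -27/5315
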